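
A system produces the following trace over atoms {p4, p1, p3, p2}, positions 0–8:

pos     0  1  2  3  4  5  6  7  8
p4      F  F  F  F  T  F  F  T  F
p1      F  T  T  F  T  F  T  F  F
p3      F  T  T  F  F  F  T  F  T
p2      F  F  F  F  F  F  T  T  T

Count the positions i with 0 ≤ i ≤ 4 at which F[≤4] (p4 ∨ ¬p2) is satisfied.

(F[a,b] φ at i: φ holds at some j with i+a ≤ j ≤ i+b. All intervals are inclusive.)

5

Evaluate at each i in [0,4]:
  i=0: ✓ (witness j=0)
  i=1: ✓ (witness j=1)
  i=2: ✓ (witness j=2)
  i=3: ✓ (witness j=3)
  i=4: ✓ (witness j=4)
Positions where it holds: {0, 1, 2, 3, 4} → 5.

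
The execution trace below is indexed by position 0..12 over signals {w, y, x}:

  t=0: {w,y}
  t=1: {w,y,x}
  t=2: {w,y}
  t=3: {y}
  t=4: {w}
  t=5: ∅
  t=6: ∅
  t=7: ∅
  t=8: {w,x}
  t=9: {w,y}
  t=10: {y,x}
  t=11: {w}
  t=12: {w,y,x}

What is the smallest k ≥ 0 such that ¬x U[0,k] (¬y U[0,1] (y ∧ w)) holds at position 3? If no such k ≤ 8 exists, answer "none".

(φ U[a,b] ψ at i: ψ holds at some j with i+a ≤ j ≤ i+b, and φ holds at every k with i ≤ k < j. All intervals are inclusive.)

5

Need earliest j ≥ 3 with (¬y U[0,1] (y ∧ w)), and ¬x at every k in [3,j-1].
  j=3: rhs fails.
  j=4: rhs fails.
  j=5: rhs fails.
  j=6: rhs fails.
  j=7: rhs fails.
  j=8: rhs holds; lhs holds on [3,7]. k = 5.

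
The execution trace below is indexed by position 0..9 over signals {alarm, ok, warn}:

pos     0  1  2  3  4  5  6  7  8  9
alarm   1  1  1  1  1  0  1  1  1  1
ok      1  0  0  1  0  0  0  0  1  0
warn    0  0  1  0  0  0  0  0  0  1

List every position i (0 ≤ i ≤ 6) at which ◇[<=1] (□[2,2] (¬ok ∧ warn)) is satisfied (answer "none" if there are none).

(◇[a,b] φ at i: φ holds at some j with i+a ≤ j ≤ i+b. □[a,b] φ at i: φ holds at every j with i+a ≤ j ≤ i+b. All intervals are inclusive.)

0, 6

Evaluate at each i in [0,6]:
  i=0: ✓ (witness j=0)
  i=1: ✗ (none in [1,2])
  i=2: ✗ (none in [2,3])
  i=3: ✗ (none in [3,4])
  i=4: ✗ (none in [4,5])
  i=5: ✗ (none in [5,6])
  i=6: ✓ (witness j=7)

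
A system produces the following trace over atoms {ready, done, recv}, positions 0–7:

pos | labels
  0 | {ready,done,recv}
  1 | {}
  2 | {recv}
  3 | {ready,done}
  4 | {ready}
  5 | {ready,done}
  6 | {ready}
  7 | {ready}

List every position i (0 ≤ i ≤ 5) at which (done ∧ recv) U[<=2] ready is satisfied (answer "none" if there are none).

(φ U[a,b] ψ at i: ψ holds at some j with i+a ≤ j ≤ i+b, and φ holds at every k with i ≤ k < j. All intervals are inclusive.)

0, 3, 4, 5

Evaluate at each i in [0,5]:
  i=0: ✓ (rhs at j=0)
  i=1: ✗ (lhs fails at k=1 before rhs at j=3)
  i=2: ✗ (lhs fails at k=2 before rhs at j=3)
  i=3: ✓ (rhs at j=3)
  i=4: ✓ (rhs at j=4)
  i=5: ✓ (rhs at j=5)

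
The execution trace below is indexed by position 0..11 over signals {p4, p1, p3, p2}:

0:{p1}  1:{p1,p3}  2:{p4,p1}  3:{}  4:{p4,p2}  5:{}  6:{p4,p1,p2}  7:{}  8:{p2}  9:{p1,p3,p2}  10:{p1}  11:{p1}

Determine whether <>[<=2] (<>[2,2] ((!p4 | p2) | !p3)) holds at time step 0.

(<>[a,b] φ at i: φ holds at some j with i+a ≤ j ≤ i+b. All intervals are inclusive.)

Check <>[2,2] ((!p4 | p2) | !p3) at each j in [0,2]:
  j=0: holds (witness at 2)
  j=1: holds (witness at 3)
  j=2: holds (witness at 4)
Found at j=0 → formula holds.

Yes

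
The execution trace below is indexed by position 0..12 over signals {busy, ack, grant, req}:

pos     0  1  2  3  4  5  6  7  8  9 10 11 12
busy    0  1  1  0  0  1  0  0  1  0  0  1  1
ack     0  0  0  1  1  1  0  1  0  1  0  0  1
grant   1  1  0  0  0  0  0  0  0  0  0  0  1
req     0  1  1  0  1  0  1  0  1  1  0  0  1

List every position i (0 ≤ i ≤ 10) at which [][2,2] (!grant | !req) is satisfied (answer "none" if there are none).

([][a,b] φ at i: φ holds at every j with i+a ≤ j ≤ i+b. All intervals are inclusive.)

Evaluate at each i in [0,10]:
  i=0: ✓ (all of [2,2])
  i=1: ✓ (all of [3,3])
  i=2: ✓ (all of [4,4])
  i=3: ✓ (all of [5,5])
  i=4: ✓ (all of [6,6])
  i=5: ✓ (all of [7,7])
  i=6: ✓ (all of [8,8])
  i=7: ✓ (all of [9,9])
  i=8: ✓ (all of [10,10])
  i=9: ✓ (all of [11,11])
  i=10: ✗ (fails at j=12)

0, 1, 2, 3, 4, 5, 6, 7, 8, 9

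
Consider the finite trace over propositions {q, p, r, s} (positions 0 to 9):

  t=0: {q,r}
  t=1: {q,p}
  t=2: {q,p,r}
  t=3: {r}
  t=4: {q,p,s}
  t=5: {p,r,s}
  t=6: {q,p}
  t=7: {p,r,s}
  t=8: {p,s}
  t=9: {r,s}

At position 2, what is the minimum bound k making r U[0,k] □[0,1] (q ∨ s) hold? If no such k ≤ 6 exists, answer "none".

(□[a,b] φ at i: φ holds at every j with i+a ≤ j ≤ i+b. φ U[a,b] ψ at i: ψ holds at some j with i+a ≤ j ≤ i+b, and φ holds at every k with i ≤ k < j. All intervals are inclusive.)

2

Need earliest j ≥ 2 with □[0,1] (q ∨ s), and r at every k in [2,j-1].
  j=2: rhs fails.
  j=3: rhs fails.
  j=4: rhs holds; lhs holds on [2,3]. k = 2.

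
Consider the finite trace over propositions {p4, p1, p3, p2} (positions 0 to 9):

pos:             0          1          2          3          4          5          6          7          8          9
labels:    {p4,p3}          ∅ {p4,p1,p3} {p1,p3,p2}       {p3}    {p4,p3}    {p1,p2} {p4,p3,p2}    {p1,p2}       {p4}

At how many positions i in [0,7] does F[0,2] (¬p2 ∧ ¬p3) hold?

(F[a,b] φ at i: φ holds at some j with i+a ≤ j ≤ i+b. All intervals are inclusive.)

3

Evaluate at each i in [0,7]:
  i=0: ✓ (witness j=1)
  i=1: ✓ (witness j=1)
  i=2: ✗ (none in [2,4])
  i=3: ✗ (none in [3,5])
  i=4: ✗ (none in [4,6])
  i=5: ✗ (none in [5,7])
  i=6: ✗ (none in [6,8])
  i=7: ✓ (witness j=9)
Positions where it holds: {0, 1, 7} → 3.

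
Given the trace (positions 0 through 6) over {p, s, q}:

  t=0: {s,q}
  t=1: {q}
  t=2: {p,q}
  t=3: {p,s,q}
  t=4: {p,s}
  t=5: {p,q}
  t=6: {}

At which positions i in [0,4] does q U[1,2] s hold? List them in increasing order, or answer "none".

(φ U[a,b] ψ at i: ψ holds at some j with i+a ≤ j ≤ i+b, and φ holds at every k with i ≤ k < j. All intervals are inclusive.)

Evaluate at each i in [0,4]:
  i=0: ✗ (no rhs in [1,2])
  i=1: ✓ (rhs at j=3; lhs holds on [1,2])
  i=2: ✓ (rhs at j=3; lhs holds on [2,2])
  i=3: ✓ (rhs at j=4; lhs holds on [3,3])
  i=4: ✗ (no rhs in [5,6])

1, 2, 3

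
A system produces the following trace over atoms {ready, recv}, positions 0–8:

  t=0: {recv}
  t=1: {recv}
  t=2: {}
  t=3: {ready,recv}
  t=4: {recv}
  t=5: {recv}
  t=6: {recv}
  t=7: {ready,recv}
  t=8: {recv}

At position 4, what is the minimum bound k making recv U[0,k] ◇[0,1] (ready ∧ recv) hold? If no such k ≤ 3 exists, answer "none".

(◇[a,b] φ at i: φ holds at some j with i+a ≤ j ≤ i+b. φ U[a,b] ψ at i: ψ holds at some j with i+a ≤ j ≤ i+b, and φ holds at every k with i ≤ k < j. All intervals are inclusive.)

Need earliest j ≥ 4 with ◇[0,1] (ready ∧ recv), and recv at every k in [4,j-1].
  j=4: rhs fails.
  j=5: rhs fails.
  j=6: rhs holds; lhs holds on [4,5]. k = 2.

2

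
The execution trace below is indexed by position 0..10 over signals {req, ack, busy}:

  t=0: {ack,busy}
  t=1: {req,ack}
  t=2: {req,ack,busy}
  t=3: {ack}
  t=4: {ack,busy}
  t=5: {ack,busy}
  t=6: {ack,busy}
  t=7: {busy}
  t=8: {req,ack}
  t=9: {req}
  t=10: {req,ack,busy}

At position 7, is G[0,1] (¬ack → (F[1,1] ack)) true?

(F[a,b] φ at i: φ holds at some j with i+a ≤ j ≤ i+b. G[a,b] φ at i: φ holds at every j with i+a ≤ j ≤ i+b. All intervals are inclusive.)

True

Check (¬ack → (F[1,1] ack)) at every j in [7,8]:
  j=7: antecedent true; consequent holds (witness at 8) → ✓
  j=8: antecedent false → ✓
All positions satisfy it → formula holds.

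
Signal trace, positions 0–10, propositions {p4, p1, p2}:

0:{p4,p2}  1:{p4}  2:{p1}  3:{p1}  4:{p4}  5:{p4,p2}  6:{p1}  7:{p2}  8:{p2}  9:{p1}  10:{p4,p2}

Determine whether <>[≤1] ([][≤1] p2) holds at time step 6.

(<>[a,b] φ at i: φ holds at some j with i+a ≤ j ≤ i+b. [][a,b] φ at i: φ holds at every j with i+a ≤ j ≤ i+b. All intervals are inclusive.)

Yes

Check [][≤1] p2 at each j in [6,7]:
  j=6: fails at 6
  j=7: holds on [7,8]
Found at j=7 → formula holds.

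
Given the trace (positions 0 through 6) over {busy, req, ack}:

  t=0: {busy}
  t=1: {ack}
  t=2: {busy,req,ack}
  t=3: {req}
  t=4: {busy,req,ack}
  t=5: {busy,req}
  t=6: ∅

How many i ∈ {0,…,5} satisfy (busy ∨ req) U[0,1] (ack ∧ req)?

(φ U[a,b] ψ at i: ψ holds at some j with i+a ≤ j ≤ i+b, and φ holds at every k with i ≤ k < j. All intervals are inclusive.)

Evaluate at each i in [0,5]:
  i=0: ✗ (no rhs in [0,1])
  i=1: ✗ (lhs fails at k=1 before rhs at j=2)
  i=2: ✓ (rhs at j=2)
  i=3: ✓ (rhs at j=4; lhs holds on [3,3])
  i=4: ✓ (rhs at j=4)
  i=5: ✗ (no rhs in [5,6])
Positions where it holds: {2, 3, 4} → 3.

3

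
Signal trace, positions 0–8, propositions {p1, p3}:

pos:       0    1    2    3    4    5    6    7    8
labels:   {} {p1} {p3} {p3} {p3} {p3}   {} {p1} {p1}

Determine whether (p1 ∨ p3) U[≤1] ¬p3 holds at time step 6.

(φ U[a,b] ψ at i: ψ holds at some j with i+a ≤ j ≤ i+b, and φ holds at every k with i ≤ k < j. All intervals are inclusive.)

Yes

Need some j in [6,7] with ¬p3, and (p1 ∨ p3) at every k in [6,j-1].
  j=6: ¬p3 holds; no prefix to check → satisfied.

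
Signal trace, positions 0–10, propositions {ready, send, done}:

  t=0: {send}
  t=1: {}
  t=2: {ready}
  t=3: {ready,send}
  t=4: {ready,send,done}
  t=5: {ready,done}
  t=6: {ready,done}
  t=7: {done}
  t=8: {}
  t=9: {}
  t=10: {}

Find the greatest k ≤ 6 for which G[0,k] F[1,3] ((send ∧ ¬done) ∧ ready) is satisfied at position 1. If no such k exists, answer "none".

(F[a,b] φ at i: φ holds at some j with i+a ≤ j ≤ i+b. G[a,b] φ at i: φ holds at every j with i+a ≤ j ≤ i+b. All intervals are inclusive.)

F[1,3] ((send ∧ ¬done) ∧ ready) must hold from j=1 onward; find where it first fails.
  j=1: holds
  j=2: holds
  j=3: fails
Holds on [1,2], so largest k = 1.

1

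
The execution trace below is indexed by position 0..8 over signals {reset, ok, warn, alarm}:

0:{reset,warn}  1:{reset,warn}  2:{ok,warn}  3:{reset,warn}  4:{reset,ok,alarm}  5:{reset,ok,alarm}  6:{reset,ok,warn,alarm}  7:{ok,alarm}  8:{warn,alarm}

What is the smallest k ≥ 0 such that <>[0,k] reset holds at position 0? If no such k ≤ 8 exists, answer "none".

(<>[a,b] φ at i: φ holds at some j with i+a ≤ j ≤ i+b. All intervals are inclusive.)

0

Scan j = 0,1,… for reset:
  j=0: holds
First hit at j=0, so smallest k = 0-0 = 0.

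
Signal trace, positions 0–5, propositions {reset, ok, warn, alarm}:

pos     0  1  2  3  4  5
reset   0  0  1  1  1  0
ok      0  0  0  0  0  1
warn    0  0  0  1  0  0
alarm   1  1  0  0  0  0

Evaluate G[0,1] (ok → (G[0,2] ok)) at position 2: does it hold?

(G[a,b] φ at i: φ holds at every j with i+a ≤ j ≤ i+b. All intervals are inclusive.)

Check (ok → (G[0,2] ok)) at every j in [2,3]:
  j=2: antecedent false → ✓
  j=3: antecedent false → ✓
All positions satisfy it → formula holds.

True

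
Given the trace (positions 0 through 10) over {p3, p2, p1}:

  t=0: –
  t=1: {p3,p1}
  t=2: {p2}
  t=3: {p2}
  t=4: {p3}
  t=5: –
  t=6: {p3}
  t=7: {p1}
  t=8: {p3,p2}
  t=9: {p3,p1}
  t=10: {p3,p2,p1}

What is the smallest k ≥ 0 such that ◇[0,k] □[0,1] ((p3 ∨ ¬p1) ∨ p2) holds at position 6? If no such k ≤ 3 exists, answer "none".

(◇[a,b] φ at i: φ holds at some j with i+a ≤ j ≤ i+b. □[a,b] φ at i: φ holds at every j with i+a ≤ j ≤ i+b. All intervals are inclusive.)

2

Scan j = 6,7,… for □[0,1] ((p3 ∨ ¬p1) ∨ p2):
  j=6: fails
  j=7: fails
  j=8: holds
First hit at j=8, so smallest k = 8-6 = 2.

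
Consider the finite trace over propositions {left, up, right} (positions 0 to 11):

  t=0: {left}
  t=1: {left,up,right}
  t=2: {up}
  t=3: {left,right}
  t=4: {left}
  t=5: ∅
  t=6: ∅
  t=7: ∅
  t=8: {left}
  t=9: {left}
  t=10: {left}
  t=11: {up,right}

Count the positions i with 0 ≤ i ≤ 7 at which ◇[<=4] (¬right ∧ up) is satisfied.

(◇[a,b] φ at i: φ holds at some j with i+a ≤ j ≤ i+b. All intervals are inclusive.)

3

Evaluate at each i in [0,7]:
  i=0: ✓ (witness j=2)
  i=1: ✓ (witness j=2)
  i=2: ✓ (witness j=2)
  i=3: ✗ (none in [3,7])
  i=4: ✗ (none in [4,8])
  i=5: ✗ (none in [5,9])
  i=6: ✗ (none in [6,10])
  i=7: ✗ (none in [7,11])
Positions where it holds: {0, 1, 2} → 3.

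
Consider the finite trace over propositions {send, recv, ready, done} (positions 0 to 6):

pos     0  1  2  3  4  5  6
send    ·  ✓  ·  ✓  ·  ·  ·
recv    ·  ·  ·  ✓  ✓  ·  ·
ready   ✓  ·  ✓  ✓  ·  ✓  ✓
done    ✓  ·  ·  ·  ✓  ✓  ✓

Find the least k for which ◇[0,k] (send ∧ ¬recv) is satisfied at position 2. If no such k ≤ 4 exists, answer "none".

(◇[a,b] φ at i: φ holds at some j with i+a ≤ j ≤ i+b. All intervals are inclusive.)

none

Scan j = 2,3,… for (send ∧ ¬recv):
  j=2: fails
  j=3: fails
  j=4: fails
  j=5: fails
  j=6: fails
No j in [2,6] satisfies it → none.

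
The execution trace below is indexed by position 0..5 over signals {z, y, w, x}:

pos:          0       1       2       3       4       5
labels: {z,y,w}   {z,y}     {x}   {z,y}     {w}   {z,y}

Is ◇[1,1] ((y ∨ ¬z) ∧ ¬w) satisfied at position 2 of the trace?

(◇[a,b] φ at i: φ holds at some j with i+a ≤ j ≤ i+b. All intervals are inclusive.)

Check ((y ∨ ¬z) ∧ ¬w) at each j in [3,3]:
  j=3: true
Found at j=3 → formula holds.

Holds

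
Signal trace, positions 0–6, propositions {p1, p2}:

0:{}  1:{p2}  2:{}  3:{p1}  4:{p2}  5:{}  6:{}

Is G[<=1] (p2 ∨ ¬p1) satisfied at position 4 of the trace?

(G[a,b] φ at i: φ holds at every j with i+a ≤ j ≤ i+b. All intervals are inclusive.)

Check (p2 ∨ ¬p1) at every j in [4,5]:
  j=4: true
  j=5: true
All positions satisfy it → formula holds.

Holds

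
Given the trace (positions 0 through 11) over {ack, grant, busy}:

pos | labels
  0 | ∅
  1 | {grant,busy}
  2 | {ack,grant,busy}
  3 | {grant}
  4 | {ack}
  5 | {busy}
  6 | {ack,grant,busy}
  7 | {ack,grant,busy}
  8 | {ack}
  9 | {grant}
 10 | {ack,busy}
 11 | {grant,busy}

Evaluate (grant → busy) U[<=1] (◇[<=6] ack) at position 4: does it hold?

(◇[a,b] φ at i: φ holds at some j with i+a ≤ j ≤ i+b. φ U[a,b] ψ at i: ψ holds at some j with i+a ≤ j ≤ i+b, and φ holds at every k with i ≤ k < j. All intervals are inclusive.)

Holds

Need some j in [4,5] with ◇[<=6] ack, and (grant → busy) at every k in [4,j-1].
  j=4: ◇[<=6] ack holds; no prefix to check → satisfied.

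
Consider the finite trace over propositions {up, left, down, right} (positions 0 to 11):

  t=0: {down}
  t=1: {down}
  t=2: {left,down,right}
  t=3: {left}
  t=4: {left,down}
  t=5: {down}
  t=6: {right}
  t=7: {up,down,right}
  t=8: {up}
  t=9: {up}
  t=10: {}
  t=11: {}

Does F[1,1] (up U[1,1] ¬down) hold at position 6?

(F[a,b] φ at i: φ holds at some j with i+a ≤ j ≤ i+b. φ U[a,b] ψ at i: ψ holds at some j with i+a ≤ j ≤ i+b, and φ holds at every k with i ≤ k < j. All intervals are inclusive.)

Yes

Check (up U[1,1] ¬down) at each j in [7,7]:
  j=7: holds
Found at j=7 → formula holds.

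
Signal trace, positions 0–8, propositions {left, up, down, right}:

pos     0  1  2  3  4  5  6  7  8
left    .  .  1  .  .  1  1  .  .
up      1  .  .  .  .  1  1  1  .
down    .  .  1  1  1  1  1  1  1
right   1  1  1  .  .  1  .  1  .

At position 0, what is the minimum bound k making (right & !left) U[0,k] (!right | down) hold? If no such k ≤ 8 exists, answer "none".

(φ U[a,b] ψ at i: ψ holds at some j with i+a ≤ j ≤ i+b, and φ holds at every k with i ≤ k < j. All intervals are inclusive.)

2

Need earliest j ≥ 0 with (!right | down), and (right & !left) at every k in [0,j-1].
  j=0: rhs fails.
  j=1: rhs fails.
  j=2: rhs holds; lhs holds on [0,1]. k = 2.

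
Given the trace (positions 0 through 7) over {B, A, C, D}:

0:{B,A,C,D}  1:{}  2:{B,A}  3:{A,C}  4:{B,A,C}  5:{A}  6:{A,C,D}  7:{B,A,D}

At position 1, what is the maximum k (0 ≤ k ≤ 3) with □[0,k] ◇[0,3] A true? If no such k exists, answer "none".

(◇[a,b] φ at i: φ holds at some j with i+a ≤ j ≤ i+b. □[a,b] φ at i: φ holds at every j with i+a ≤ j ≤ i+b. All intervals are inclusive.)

◇[0,3] A must hold from j=1 onward; find where it first fails.
  j=1: holds
  j=2: holds
  j=3: holds
  j=4: holds
Holds through j=4; largest k = 3.

3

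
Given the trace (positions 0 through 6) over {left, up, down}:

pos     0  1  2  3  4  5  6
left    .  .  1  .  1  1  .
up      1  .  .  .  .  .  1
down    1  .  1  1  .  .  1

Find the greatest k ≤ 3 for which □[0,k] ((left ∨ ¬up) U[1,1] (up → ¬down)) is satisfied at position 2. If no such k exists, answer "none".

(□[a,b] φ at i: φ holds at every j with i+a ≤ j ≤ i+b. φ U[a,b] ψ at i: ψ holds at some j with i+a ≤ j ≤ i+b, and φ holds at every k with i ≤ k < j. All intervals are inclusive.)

((left ∨ ¬up) U[1,1] (up → ¬down)) must hold from j=2 onward; find where it first fails.
  j=2: holds
  j=3: holds
  j=4: holds
  j=5: fails
Holds on [2,4], so largest k = 2.

2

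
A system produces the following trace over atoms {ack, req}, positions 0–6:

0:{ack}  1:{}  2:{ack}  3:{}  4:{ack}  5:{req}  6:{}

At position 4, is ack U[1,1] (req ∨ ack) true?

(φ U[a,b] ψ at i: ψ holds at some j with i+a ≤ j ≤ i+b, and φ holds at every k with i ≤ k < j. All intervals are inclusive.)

Need some j in [5,5] with (req ∨ ack), and ack at every k in [4,j-1].
  j=5: (req ∨ ack) holds; ack holds at every k in [4,4] → satisfied.

Holds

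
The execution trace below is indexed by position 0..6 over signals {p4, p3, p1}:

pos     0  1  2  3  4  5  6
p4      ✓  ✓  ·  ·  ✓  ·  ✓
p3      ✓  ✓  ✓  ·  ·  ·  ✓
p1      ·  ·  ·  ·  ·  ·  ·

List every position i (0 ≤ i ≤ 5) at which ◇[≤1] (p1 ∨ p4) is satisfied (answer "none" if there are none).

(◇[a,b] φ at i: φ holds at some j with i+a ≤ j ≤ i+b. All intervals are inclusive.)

Evaluate at each i in [0,5]:
  i=0: ✓ (witness j=0)
  i=1: ✓ (witness j=1)
  i=2: ✗ (none in [2,3])
  i=3: ✓ (witness j=4)
  i=4: ✓ (witness j=4)
  i=5: ✓ (witness j=6)

0, 1, 3, 4, 5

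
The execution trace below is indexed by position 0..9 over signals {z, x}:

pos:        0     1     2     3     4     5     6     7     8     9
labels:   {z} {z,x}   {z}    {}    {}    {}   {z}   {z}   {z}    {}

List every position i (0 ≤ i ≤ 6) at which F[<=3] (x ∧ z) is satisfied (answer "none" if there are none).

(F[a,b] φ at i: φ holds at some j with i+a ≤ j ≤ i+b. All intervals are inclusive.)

0, 1

Evaluate at each i in [0,6]:
  i=0: ✓ (witness j=1)
  i=1: ✓ (witness j=1)
  i=2: ✗ (none in [2,5])
  i=3: ✗ (none in [3,6])
  i=4: ✗ (none in [4,7])
  i=5: ✗ (none in [5,8])
  i=6: ✗ (none in [6,9])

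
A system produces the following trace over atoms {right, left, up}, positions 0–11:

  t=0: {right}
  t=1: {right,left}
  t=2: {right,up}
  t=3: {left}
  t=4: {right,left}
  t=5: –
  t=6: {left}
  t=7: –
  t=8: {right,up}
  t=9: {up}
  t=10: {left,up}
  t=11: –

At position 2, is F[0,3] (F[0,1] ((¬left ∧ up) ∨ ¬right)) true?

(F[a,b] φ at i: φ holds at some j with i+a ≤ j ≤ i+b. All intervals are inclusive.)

Check F[0,1] ((¬left ∧ up) ∨ ¬right) at each j in [2,5]:
  j=2: holds (witness at 2)
  j=3: holds (witness at 3)
  j=4: holds (witness at 5)
  j=5: holds (witness at 5)
Found at j=2 → formula holds.

Holds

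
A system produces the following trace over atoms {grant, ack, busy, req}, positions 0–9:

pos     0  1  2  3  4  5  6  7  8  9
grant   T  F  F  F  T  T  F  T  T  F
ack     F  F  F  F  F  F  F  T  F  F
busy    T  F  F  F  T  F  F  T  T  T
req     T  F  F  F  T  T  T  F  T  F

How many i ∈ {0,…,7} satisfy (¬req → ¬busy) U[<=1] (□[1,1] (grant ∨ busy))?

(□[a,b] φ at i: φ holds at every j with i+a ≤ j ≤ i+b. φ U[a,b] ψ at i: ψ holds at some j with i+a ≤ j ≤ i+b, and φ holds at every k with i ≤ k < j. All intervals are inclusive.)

Evaluate at each i in [0,7]:
  i=0: ✗ (no rhs in [0,1])
  i=1: ✗ (no rhs in [1,2])
  i=2: ✓ (rhs at j=3; lhs holds on [2,2])
  i=3: ✓ (rhs at j=3)
  i=4: ✓ (rhs at j=4)
  i=5: ✓ (rhs at j=6; lhs holds on [5,5])
  i=6: ✓ (rhs at j=6)
  i=7: ✓ (rhs at j=7)
Positions where it holds: {2, 3, 4, 5, 6, 7} → 6.

6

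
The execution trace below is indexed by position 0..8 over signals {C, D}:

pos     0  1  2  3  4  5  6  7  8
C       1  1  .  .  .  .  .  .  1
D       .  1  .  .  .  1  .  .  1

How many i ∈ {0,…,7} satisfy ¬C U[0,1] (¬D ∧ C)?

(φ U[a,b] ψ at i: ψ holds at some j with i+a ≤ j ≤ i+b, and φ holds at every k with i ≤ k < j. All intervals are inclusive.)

Evaluate at each i in [0,7]:
  i=0: ✓ (rhs at j=0)
  i=1: ✗ (no rhs in [1,2])
  i=2: ✗ (no rhs in [2,3])
  i=3: ✗ (no rhs in [3,4])
  i=4: ✗ (no rhs in [4,5])
  i=5: ✗ (no rhs in [5,6])
  i=6: ✗ (no rhs in [6,7])
  i=7: ✗ (no rhs in [7,8])
Positions where it holds: {0} → 1.

1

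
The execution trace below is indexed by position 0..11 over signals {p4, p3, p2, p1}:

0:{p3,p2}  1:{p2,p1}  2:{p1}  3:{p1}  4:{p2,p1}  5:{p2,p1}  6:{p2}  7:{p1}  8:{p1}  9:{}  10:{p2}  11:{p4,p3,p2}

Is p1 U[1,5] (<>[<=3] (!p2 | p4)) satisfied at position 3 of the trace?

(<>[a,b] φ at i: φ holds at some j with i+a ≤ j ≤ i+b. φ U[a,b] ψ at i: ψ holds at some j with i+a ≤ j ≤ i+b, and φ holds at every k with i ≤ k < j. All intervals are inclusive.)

Need some j in [4,8] with <>[<=3] (!p2 | p4), and p1 at every k in [3,j-1].
  j=4: <>[<=3] (!p2 | p4) holds; p1 holds at every k in [3,3] → satisfied.

Yes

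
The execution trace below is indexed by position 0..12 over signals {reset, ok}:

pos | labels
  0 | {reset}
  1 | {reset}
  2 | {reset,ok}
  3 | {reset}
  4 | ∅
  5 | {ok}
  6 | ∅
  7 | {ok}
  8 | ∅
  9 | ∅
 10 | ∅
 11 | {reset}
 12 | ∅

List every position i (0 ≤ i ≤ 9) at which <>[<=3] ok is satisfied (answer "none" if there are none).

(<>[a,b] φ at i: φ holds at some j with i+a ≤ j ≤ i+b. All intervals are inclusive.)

0, 1, 2, 3, 4, 5, 6, 7

Evaluate at each i in [0,9]:
  i=0: ✓ (witness j=2)
  i=1: ✓ (witness j=2)
  i=2: ✓ (witness j=2)
  i=3: ✓ (witness j=5)
  i=4: ✓ (witness j=5)
  i=5: ✓ (witness j=5)
  i=6: ✓ (witness j=7)
  i=7: ✓ (witness j=7)
  i=8: ✗ (none in [8,11])
  i=9: ✗ (none in [9,12])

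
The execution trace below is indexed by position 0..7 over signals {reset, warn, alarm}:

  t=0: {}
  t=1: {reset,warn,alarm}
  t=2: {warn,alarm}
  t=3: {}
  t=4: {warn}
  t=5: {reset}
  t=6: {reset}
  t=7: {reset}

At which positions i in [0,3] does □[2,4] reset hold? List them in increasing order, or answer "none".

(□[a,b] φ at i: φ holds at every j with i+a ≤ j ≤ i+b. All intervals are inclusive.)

3

Evaluate at each i in [0,3]:
  i=0: ✗ (fails at j=2)
  i=1: ✗ (fails at j=3)
  i=2: ✗ (fails at j=4)
  i=3: ✓ (all of [5,7])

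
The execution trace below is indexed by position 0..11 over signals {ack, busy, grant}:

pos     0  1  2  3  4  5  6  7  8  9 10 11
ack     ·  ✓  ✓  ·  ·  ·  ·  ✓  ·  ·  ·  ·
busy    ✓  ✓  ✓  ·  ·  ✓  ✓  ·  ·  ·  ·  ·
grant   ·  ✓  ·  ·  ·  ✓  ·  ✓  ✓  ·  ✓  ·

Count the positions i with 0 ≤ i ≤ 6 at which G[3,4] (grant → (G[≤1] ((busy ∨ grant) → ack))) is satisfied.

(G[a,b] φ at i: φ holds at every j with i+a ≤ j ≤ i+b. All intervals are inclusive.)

1

Evaluate at each i in [0,6]:
  i=0: ✓ (all of [3,4])
  i=1: ✗ (fails at j=5)
  i=2: ✗ (fails at j=5)
  i=3: ✗ (fails at j=7)
  i=4: ✗ (fails at j=7)
  i=5: ✗ (fails at j=8)
  i=6: ✗ (fails at j=10)
Positions where it holds: {0} → 1.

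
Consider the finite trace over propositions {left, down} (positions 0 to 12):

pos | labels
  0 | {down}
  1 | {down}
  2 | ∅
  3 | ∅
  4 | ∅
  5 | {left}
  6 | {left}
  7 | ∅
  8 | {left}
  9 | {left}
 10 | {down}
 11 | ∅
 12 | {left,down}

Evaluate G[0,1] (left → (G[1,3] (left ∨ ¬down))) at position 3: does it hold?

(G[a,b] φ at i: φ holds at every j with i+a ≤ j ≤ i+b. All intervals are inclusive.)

Check (left → (G[1,3] (left ∨ ¬down))) at every j in [3,4]:
  j=3: antecedent false → ✓
  j=4: antecedent false → ✓
All positions satisfy it → formula holds.

Holds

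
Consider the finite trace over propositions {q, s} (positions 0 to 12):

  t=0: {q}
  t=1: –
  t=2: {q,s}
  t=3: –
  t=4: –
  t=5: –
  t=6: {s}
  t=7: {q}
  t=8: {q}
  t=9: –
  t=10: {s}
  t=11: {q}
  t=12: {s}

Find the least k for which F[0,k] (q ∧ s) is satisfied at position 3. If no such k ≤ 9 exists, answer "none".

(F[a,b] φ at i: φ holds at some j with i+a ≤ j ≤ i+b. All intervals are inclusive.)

Scan j = 3,4,… for (q ∧ s):
  j=3: fails
  j=4: fails
  j=5: fails
  j=6: fails
  j=7: fails
  j=8: fails
  j=9: fails
  j=10: fails
  j=11: fails
  j=12: fails
No j in [3,12] satisfies it → none.

none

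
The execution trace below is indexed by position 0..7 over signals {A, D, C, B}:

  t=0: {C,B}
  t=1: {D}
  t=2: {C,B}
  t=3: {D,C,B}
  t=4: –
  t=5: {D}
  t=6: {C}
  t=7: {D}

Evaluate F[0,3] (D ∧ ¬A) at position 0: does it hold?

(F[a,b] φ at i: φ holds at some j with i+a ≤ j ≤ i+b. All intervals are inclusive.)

Yes

Check (D ∧ ¬A) at each j in [0,3]:
  j=0: false
  j=1: true
  j=2: false
  j=3: true
Found at j=1 → formula holds.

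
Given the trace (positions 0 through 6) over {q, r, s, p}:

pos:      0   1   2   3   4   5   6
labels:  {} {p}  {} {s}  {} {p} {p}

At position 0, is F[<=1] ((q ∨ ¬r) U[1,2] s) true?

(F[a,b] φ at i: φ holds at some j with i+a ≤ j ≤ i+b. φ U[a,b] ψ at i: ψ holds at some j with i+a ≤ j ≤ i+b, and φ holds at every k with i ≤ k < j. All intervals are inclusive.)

Check ((q ∨ ¬r) U[1,2] s) at each j in [0,1]:
  j=0: fails
  j=1: holds
Found at j=1 → formula holds.

Holds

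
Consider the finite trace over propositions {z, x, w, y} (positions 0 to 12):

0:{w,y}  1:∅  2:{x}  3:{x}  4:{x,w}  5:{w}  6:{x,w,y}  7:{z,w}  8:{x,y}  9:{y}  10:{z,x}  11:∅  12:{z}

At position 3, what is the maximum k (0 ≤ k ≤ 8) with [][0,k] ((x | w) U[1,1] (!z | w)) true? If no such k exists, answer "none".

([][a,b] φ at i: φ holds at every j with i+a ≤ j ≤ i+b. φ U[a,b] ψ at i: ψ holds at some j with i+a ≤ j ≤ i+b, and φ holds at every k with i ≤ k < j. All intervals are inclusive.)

((x | w) U[1,1] (!z | w)) must hold from j=3 onward; find where it first fails.
  j=3: holds
  j=4: holds
  j=5: holds
  j=6: holds
  j=7: holds
  j=8: holds
  j=9: fails
Holds on [3,8], so largest k = 5.

5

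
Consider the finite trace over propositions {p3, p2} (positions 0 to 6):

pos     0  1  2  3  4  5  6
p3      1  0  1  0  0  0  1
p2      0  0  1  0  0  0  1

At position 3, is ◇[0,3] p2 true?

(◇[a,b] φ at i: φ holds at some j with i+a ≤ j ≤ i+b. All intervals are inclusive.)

Holds

Check p2 at each j in [3,6]:
  j=3: false
  j=4: false
  j=5: false
  j=6: true
Found at j=6 → formula holds.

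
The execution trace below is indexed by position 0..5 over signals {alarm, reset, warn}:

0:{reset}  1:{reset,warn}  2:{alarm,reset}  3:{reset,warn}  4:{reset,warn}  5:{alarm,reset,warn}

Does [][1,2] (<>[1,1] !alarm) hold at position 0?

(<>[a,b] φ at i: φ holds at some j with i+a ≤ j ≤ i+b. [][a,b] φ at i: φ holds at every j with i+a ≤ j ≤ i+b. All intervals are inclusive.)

Does not hold

Check <>[1,1] !alarm at every j in [1,2]:
  j=1: fails (none in [2,2])
  j=2: holds (witness at 3)
Fails at j=1 → formula fails.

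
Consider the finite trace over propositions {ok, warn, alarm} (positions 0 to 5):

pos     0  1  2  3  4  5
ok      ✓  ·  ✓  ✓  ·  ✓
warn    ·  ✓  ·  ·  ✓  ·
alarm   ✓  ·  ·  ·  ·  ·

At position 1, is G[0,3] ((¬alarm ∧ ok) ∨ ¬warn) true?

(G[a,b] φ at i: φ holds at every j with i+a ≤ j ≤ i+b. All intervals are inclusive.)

False

Check ((¬alarm ∧ ok) ∨ ¬warn) at every j in [1,4]:
  j=1: false
  j=2: true
  j=3: true
  j=4: false
Fails at j=1 → formula fails.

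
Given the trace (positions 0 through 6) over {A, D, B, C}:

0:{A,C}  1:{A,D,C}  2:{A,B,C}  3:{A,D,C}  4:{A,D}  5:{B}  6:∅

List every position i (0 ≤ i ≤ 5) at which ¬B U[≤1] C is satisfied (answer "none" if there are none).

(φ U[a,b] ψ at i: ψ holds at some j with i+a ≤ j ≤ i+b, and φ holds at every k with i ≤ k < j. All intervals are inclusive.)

Evaluate at each i in [0,5]:
  i=0: ✓ (rhs at j=0)
  i=1: ✓ (rhs at j=1)
  i=2: ✓ (rhs at j=2)
  i=3: ✓ (rhs at j=3)
  i=4: ✗ (no rhs in [4,5])
  i=5: ✗ (no rhs in [5,6])

0, 1, 2, 3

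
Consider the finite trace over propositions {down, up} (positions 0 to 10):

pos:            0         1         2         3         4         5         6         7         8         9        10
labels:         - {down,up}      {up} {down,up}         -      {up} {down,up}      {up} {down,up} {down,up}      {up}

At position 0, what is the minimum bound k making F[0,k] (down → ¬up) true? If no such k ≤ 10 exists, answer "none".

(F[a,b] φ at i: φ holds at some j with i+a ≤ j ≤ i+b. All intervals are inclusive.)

Scan j = 0,1,… for (down → ¬up):
  j=0: holds
First hit at j=0, so smallest k = 0-0 = 0.

0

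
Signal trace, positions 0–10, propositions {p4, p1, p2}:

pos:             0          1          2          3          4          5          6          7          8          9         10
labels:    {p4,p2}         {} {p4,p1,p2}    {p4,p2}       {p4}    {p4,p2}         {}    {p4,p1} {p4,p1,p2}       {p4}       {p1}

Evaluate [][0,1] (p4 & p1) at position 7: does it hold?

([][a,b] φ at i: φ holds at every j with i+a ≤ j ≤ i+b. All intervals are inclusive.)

Yes

Check (p4 & p1) at every j in [7,8]:
  j=7: true
  j=8: true
All positions satisfy it → formula holds.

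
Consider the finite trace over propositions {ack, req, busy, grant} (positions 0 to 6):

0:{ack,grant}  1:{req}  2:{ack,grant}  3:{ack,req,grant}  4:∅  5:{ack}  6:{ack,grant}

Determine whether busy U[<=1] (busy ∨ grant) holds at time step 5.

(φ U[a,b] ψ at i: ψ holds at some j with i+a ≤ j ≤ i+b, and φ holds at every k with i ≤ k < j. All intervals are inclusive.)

Need some j in [5,6] with (busy ∨ grant), and busy at every k in [5,j-1].
  j=5: (busy ∨ grant) false.
  j=6: (busy ∨ grant) holds, but busy fails at k=5 → not this j.
No j in the window works → until fails.

No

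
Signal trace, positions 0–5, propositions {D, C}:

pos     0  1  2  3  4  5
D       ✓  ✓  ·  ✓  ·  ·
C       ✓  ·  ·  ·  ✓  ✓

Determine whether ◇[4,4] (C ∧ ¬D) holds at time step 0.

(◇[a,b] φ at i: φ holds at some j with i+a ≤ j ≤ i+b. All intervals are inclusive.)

Yes

Check (C ∧ ¬D) at each j in [4,4]:
  j=4: true
Found at j=4 → formula holds.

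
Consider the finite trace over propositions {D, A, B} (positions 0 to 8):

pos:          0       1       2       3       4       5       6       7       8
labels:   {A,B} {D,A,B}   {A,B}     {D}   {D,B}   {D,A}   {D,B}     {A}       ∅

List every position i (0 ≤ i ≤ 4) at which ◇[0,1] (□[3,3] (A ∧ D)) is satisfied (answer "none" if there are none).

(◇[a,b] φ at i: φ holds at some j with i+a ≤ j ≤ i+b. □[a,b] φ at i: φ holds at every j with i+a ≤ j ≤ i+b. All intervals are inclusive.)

Evaluate at each i in [0,4]:
  i=0: ✗ (none in [0,1])
  i=1: ✓ (witness j=2)
  i=2: ✓ (witness j=2)
  i=3: ✗ (none in [3,4])
  i=4: ✗ (none in [4,5])

1, 2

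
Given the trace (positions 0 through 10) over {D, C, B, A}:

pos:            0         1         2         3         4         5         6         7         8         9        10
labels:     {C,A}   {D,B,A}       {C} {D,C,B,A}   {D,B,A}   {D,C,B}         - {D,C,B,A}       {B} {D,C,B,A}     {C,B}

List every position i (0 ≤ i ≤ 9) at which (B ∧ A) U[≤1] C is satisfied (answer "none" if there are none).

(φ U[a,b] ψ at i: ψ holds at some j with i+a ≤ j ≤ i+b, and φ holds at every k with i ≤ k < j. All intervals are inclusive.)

0, 1, 2, 3, 4, 5, 7, 9

Evaluate at each i in [0,9]:
  i=0: ✓ (rhs at j=0)
  i=1: ✓ (rhs at j=2; lhs holds on [1,1])
  i=2: ✓ (rhs at j=2)
  i=3: ✓ (rhs at j=3)
  i=4: ✓ (rhs at j=5; lhs holds on [4,4])
  i=5: ✓ (rhs at j=5)
  i=6: ✗ (lhs fails at k=6 before rhs at j=7)
  i=7: ✓ (rhs at j=7)
  i=8: ✗ (lhs fails at k=8 before rhs at j=9)
  i=9: ✓ (rhs at j=9)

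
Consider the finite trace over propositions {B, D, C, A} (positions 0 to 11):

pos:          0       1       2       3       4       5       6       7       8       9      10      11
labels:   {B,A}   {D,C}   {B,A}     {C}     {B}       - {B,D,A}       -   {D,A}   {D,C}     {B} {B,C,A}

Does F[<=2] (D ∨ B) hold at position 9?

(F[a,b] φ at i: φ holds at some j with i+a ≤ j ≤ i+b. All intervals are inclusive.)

Check (D ∨ B) at each j in [9,11]:
  j=9: true
  j=10: true
  j=11: true
Found at j=9 → formula holds.

Holds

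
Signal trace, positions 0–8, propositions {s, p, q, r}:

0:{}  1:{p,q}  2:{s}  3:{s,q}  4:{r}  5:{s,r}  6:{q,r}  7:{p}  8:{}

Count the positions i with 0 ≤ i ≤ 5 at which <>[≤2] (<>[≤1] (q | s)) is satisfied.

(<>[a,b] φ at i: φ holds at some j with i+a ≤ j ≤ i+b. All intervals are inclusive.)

6

Evaluate at each i in [0,5]:
  i=0: ✓ (witness j=0)
  i=1: ✓ (witness j=1)
  i=2: ✓ (witness j=2)
  i=3: ✓ (witness j=3)
  i=4: ✓ (witness j=4)
  i=5: ✓ (witness j=5)
Positions where it holds: {0, 1, 2, 3, 4, 5} → 6.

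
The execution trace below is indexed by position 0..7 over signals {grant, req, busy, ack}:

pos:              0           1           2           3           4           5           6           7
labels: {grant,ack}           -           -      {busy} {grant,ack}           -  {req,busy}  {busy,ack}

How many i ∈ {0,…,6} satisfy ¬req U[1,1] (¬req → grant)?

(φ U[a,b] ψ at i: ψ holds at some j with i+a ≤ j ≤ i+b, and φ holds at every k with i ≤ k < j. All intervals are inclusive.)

2

Evaluate at each i in [0,6]:
  i=0: ✗ (no rhs in [1,1])
  i=1: ✗ (no rhs in [2,2])
  i=2: ✗ (no rhs in [3,3])
  i=3: ✓ (rhs at j=4; lhs holds on [3,3])
  i=4: ✗ (no rhs in [5,5])
  i=5: ✓ (rhs at j=6; lhs holds on [5,5])
  i=6: ✗ (no rhs in [7,7])
Positions where it holds: {3, 5} → 2.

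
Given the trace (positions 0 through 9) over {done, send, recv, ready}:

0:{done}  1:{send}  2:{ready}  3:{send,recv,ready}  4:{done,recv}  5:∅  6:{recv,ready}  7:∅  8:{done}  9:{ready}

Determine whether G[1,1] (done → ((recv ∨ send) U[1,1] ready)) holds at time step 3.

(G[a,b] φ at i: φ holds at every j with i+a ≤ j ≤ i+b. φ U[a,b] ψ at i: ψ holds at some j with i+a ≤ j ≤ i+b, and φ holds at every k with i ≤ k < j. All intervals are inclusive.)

False

Check (done → ((recv ∨ send) U[1,1] ready)) at every j in [4,4]:
  j=4: antecedent true; consequent fails → ✗
Fails at j=4 → formula fails.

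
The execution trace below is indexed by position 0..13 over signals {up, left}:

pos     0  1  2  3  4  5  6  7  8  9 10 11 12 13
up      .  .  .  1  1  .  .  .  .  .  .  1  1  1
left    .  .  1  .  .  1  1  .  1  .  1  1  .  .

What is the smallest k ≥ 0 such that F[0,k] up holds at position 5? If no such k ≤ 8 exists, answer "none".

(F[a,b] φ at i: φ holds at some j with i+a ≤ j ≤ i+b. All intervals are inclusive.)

Scan j = 5,6,… for up:
  j=5: fails
  j=6: fails
  j=7: fails
  j=8: fails
  j=9: fails
  j=10: fails
  j=11: holds
First hit at j=11, so smallest k = 11-5 = 6.

6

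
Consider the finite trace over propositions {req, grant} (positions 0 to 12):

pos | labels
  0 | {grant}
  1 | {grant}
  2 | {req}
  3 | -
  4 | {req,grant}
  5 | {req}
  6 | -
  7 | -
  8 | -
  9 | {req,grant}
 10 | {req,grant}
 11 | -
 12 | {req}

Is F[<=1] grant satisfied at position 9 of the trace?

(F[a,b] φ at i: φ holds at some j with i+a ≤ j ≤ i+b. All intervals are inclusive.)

Holds

Check grant at each j in [9,10]:
  j=9: true
  j=10: true
Found at j=9 → formula holds.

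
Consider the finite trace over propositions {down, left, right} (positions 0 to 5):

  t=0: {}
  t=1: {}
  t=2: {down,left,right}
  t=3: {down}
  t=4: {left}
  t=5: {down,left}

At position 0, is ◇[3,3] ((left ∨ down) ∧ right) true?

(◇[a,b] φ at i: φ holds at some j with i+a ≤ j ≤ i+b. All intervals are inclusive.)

No

Check ((left ∨ down) ∧ right) at each j in [3,3]:
  j=3: false
No position in the window satisfies it → formula fails.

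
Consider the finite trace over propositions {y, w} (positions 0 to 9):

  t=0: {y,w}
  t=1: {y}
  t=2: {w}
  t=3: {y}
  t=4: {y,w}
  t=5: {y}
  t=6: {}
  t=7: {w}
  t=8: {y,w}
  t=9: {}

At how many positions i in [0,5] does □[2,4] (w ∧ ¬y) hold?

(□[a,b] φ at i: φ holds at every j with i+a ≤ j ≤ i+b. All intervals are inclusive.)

0

Evaluate at each i in [0,5]:
  i=0: ✗ (fails at j=3)
  i=1: ✗ (fails at j=3)
  i=2: ✗ (fails at j=4)
  i=3: ✗ (fails at j=5)
  i=4: ✗ (fails at j=6)
  i=5: ✗ (fails at j=8)
Positions where it holds: {} → 0.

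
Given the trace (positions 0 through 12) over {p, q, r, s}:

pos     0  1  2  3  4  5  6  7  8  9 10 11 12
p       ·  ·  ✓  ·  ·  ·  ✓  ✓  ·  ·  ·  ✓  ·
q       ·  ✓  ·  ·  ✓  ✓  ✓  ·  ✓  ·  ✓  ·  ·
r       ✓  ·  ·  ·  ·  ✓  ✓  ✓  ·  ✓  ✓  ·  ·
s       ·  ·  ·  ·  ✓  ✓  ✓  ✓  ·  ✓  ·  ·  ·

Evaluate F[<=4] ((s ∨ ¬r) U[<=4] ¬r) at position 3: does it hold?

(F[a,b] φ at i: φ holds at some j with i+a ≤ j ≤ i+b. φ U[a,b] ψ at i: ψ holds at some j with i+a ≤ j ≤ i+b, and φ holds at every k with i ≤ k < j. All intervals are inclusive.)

Holds

Check ((s ∨ ¬r) U[<=4] ¬r) at each j in [3,7]:
  j=3: holds
  j=4: holds
  j=5: holds
  j=6: holds
  j=7: holds
Found at j=3 → formula holds.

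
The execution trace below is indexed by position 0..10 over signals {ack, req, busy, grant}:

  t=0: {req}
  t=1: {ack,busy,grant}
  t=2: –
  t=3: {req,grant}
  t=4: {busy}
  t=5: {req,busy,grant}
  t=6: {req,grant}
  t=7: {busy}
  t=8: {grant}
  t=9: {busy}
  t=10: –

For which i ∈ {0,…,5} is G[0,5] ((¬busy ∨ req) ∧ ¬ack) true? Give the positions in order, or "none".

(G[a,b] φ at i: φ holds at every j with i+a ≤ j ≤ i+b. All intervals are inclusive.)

none

Evaluate at each i in [0,5]:
  i=0: ✗ (fails at j=1)
  i=1: ✗ (fails at j=1)
  i=2: ✗ (fails at j=4)
  i=3: ✗ (fails at j=4)
  i=4: ✗ (fails at j=4)
  i=5: ✗ (fails at j=7)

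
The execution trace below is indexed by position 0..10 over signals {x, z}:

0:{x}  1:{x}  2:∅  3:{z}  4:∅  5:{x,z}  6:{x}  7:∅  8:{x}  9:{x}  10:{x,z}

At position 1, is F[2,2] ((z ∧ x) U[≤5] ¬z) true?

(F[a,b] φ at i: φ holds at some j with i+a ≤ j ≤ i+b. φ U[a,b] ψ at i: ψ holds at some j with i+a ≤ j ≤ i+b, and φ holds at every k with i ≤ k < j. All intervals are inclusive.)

Check ((z ∧ x) U[≤5] ¬z) at each j in [3,3]:
  j=3: fails
No position in the window satisfies it → formula fails.

False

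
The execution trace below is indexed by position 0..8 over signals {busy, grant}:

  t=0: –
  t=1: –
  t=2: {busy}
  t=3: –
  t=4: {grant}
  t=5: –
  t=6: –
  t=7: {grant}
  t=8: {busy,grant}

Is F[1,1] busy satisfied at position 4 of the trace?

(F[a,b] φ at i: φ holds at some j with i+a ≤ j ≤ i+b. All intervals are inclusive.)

Check busy at each j in [5,5]:
  j=5: false
No position in the window satisfies it → formula fails.

No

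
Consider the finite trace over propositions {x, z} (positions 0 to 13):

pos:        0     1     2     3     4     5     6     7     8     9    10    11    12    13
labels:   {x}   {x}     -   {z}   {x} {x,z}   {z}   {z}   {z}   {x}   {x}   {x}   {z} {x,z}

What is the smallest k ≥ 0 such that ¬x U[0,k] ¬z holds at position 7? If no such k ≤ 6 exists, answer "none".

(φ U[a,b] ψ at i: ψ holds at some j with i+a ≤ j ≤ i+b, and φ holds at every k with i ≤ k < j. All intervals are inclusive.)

2

Need earliest j ≥ 7 with ¬z, and ¬x at every k in [7,j-1].
  j=7: rhs fails.
  j=8: rhs fails.
  j=9: rhs holds; lhs holds on [7,8]. k = 2.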